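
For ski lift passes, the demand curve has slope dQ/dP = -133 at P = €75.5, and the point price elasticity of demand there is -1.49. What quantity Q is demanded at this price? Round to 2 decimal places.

6739.26

Ed = (dQ/dP)·(P/Q) ⇒ Q = (dQ/dP)·P/Ed = (-133)·75.5/(-1.49) = 6739.2617…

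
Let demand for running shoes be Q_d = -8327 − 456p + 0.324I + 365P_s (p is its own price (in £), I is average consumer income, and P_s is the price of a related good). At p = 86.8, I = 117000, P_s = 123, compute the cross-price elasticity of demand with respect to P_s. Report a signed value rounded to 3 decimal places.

At the given values, Q_d = -8327 − 456(86.8) + 0.324(117000) + 365(123) = 34895.2.
∂Q_d/∂P_s = 365.
E = (365) × (123/34895.2) = 1.28656…

1.287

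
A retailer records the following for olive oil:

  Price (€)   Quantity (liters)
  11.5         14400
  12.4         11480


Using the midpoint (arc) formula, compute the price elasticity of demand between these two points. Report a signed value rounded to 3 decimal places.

%ΔQ = (11480 − 14400) / [(14400 + 11480)/2] = -2920/12940 = -0.225656…
%ΔP = (12.4 − 11.5) / [(11.5 + 12.4)/2] = 0.9/11.95 = 0.075313…
Arc Ed = %ΔQ / %ΔP = (-2920/12940) / (0.9/11.95) = -2.99622…

-2.996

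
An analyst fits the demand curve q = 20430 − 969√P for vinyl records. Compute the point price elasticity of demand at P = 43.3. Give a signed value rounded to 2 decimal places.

dq/dP = −969/(2√P) = -73.6292. At P = 43.3, q = 14053.7.
Ed = (dq/dP)·(P/q) = (-73.6292) × (43.3/14053.7) = -0.2268…

-0.23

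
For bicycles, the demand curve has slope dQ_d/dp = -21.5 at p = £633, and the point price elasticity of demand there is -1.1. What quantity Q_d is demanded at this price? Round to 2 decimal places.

12372.27

Ed = (dQ_d/dp)·(p/Q_d) ⇒ Q_d = (dQ_d/dp)·p/Ed = (-21.5)·633/(-1.1) = 12372.2727…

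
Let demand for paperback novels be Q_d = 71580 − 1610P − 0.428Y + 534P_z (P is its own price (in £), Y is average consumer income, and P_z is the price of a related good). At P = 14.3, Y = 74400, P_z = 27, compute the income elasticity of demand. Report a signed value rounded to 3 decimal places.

-1.023

At the given values, Q_d = 71580 − 1610(14.3) − 0.428(74400) + 534(27) = 31131.8.
∂Q_d/∂Y = -0.428.
E = (-0.428) × (74400/31131.8) = -1.02285…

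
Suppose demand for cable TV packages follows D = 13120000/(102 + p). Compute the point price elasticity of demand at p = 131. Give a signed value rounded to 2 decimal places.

-0.56

dD/dp = −13120000/(102 + p)² = -241.67. At p = 131, D = 56309.
Ed = (dD/dp)·(p/D) = (-241.67) × (131/56309) = -0.5622…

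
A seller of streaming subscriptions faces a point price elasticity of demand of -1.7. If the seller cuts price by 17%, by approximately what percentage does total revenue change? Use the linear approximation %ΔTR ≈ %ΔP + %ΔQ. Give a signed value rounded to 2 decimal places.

+11.90%

%ΔQ ≈ Ed × %ΔP = (-1.7) × (-17%) = +28.9000%
%ΔTR ≈ %ΔP + %ΔQ = (-17%) + (+28.9000%) = +11.9000%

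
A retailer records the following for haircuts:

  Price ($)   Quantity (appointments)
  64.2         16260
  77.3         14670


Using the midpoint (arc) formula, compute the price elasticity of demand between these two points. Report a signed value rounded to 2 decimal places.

-0.56

%ΔQ = (14670 − 16260) / [(16260 + 14670)/2] = -1590/15465 = -0.102812…
%ΔP = (77.3 − 64.2) / [(64.2 + 77.3)/2] = 13.1/70.75 = 0.185159…
Arc Ed = %ΔQ / %ΔP = (-1590/15465) / (13.1/70.75) = -0.5552…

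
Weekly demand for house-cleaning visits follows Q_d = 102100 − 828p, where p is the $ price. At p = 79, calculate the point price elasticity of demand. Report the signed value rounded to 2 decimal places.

-1.78

dQ_d/dp = −828. At p = 79, Q_d = 102100 − 828(79) = 36688.
Ed = (dQ_d/dp)·(p/Q_d) = −828 × (79/36688) = -1.7829…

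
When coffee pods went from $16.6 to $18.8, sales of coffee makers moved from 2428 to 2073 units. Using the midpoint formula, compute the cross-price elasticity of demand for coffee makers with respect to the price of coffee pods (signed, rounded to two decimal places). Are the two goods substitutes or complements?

-1.27; complements

%ΔQ_{coffee makers} = (2073 − 2428)/avg = -355/2250.5 = -0.157742…
%ΔP_{coffee pods} = (18.8 − 16.6)/avg = 2.2/17.7 = 0.124293…
E_cross = (-355/2250.5) / (2.2/17.7) = -1.2691…
E_cross < 0 ⇒ the goods are complements.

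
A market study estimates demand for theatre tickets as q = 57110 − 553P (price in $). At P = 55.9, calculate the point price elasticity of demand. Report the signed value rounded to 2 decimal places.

dq/dP = −553. At P = 55.9, q = 57110 − 553(55.9) = 26197.3.
Ed = (dq/dP)·(P/q) = −553 × (55.9/26197.3) = -1.1799…

-1.18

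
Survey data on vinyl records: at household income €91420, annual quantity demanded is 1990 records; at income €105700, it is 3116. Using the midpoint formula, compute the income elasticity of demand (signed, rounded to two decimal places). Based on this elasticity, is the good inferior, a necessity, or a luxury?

%ΔQ = (3116 − 1990)/[( 1990 + 3116)/2] = 1126/2553 = 0.441049…
%ΔIncome = (105700 − 91420)/[( 91420 + 105700)/2] = 14280/98560 = 0.144886…
E_income = (1126/2553) / (14280/98560) = 3.0441…
E_income > 1 ⇒ normal good, luxury.

3.04; luxury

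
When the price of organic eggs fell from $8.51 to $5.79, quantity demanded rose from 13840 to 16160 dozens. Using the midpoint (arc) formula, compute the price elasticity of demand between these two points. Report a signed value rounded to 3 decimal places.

-0.407

%ΔQ = (16160 − 13840) / [(13840 + 16160)/2] = 2320/15000 = 0.154666…
%ΔP = (5.79 − 8.51) / [(8.51 + 5.79)/2] = -2.72/7.15 = -0.380419…
Arc Ed = %ΔQ / %ΔP = (2320/15000) / (-2.72/7.15) = -0.40656…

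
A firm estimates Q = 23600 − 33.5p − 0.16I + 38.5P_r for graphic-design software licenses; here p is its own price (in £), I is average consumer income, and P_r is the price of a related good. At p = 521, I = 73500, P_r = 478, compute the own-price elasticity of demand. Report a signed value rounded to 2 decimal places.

-1.36

At the given values, Q = 23600 − 33.5(521) − 0.16(73500) + 38.5(478) = 12789.5.
∂Q/∂p = −33.5.
E = (-33.5) × (521/12789.5) = -1.3646…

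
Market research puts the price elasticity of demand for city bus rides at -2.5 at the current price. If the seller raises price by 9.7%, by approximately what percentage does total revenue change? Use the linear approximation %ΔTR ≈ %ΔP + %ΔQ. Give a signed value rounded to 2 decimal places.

-14.55%

%ΔQ ≈ Ed × %ΔP = (-2.5) × (+9.7%) = -24.2500%
%ΔTR ≈ %ΔP + %ΔQ = (+9.7%) + (-24.2500%) = -14.5500%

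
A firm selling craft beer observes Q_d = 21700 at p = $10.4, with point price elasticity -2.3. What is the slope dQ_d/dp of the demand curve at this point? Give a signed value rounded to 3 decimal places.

-4799.038

Ed = (dQ_d/dp)·(p/Q_d) ⇒ dQ_d/dp = Ed·Q_d/p = (-2.3)·21700/10.4 = -4799.03846…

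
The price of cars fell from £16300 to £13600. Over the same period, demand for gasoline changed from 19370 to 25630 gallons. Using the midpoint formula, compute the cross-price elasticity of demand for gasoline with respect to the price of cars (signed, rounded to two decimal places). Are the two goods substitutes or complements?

-1.54; complements

%ΔQ_{gasoline} = (25630 − 19370)/avg = 6260/22500 = 0.278222…
%ΔP_{cars} = (13600 − 16300)/avg = -2700/14950 = -0.180602…
E_cross = (6260/22500) / (-2700/14950) = -1.5405…
E_cross < 0 ⇒ the goods are complements.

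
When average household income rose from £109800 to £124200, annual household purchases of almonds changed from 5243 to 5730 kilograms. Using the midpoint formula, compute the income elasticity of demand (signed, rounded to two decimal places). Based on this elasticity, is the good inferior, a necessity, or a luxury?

0.72; necessity

%ΔQ = (5730 − 5243)/[( 5243 + 5730)/2] = 487/5486.5 = 0.088763…
%ΔIncome = (124200 − 109800)/[( 109800 + 124200)/2] = 14400/117000 = 0.123076…
E_income = (487/5486.5) / (14400/117000) = 0.7212…
0 < E_income < 1 ⇒ normal good, necessity.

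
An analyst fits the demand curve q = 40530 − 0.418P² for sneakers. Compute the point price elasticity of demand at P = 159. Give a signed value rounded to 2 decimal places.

dq/dP = −2·0.418·P = -132.924. At P = 159, q = 29962.542.
Ed = (dq/dP)·(P/q) = (-132.924) × (159/29962.542) = -0.7053…

-0.71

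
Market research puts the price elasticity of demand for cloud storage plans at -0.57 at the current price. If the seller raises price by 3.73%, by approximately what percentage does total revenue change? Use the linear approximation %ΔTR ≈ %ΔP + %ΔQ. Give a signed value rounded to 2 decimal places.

+1.60%

%ΔQ ≈ Ed × %ΔP = (-0.57) × (+3.73%) = -2.1261%
%ΔTR ≈ %ΔP + %ΔQ = (+3.73%) + (-2.1261%) = +1.6039%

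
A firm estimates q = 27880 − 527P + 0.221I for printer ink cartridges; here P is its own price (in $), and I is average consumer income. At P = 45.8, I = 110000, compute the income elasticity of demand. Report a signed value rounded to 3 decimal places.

At the given values, q = 27880 − 527(45.8) + 0.221(110000) = 28053.4.
∂q/∂I = 0.221.
E = (0.221) × (110000/28053.4) = 0.86656…

0.867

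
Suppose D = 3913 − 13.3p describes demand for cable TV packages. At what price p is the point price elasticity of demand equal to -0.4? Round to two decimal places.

Ed = −13.3p/(3913 − 13.3p). Set this equal to -0.4:
13.3p = 0.4·(3913 − 13.3p) ⇒ 13.3p(1 + 0.4) = 0.4·3913
p = 0.4·3913 / (13.3·1.4) = 84.0601…

84.06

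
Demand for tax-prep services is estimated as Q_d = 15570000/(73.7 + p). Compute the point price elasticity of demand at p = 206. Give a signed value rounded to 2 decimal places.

dQ_d/dp = −15570000/(73.7 + p)² = -199.023. At p = 206, Q_d = 55666.8.
Ed = (dQ_d/dp)·(p/Q_d) = (-199.023) × (206/55666.8) = -0.7365…

-0.74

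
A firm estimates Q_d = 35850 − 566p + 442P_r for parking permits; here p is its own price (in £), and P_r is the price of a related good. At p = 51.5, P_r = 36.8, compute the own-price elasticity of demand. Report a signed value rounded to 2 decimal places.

At the given values, Q_d = 35850 − 566(51.5) + 442(36.8) = 22966.6.
∂Q_d/∂p = −566.
E = (-566) × (51.5/22966.6) = -1.2691…

-1.27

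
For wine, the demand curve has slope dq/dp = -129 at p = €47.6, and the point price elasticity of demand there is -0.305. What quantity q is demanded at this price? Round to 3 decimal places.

20132.459

Ed = (dq/dp)·(p/q) ⇒ q = (dq/dp)·p/Ed = (-129)·47.6/(-0.305) = 20132.45901…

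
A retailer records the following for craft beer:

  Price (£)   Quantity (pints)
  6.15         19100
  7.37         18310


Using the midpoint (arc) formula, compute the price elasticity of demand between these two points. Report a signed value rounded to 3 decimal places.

%ΔQ = (18310 − 19100) / [(19100 + 18310)/2] = -790/18705 = -0.042234…
%ΔP = (7.37 − 6.15) / [(6.15 + 7.37)/2] = 1.22/6.76 = 0.180473…
Arc Ed = %ΔQ / %ΔP = (-790/18705) / (1.22/6.76) = -0.23402…

-0.234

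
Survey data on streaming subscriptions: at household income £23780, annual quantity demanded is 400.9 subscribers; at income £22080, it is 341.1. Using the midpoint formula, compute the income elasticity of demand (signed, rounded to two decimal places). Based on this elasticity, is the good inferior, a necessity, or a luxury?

2.17; luxury

%ΔQ = (341.1 − 400.9)/[( 400.9 + 341.1)/2] = -59.8/371 = -0.161185…
%ΔIncome = (22080 − 23780)/[( 23780 + 22080)/2] = -1700/22930 = -0.074138…
E_income = (-59.8/371) / (-1700/22930) = 2.1741…
E_income > 1 ⇒ normal good, luxury.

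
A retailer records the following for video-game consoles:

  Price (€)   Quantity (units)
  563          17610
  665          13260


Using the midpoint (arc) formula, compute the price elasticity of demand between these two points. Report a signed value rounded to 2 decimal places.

-1.70

%ΔQ = (13260 − 17610) / [(17610 + 13260)/2] = -4350/15435 = -0.281827…
%ΔP = (665 − 563) / [(563 + 665)/2] = 102/614 = 0.166123…
Arc Ed = %ΔQ / %ΔP = (-4350/15435) / (102/614) = -1.6964…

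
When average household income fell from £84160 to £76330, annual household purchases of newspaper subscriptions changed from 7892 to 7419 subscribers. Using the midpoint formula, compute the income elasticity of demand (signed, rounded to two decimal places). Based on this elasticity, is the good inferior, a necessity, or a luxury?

0.63; necessity

%ΔQ = (7419 − 7892)/[( 7892 + 7419)/2] = -473/7655.5 = -0.061785…
%ΔIncome = (76330 − 84160)/[( 84160 + 76330)/2] = -7830/80245 = -0.097576…
E_income = (-473/7655.5) / (-7830/80245) = 0.6332…
0 < E_income < 1 ⇒ normal good, necessity.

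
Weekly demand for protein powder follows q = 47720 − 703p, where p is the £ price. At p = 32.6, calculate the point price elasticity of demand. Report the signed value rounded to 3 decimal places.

-0.924

dq/dp = −703. At p = 32.6, q = 47720 − 703(32.6) = 24802.2.
Ed = (dq/dp)·(p/q) = −703 × (32.6/24802.2) = -0.92402…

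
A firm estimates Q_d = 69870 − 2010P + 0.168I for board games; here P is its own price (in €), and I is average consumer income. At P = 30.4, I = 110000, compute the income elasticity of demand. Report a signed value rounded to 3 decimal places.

At the given values, Q_d = 69870 − 2010(30.4) + 0.168(110000) = 27246.
∂Q_d/∂I = 0.168.
E = (0.168) × (110000/27246) = 0.67826…

0.678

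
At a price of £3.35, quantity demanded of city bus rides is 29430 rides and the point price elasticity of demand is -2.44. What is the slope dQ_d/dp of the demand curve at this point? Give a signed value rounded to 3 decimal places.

Ed = (dQ_d/dp)·(p/Q_d) ⇒ dQ_d/dp = Ed·Q_d/p = (-2.44)·29430/3.35 = -21435.58208…

-21435.582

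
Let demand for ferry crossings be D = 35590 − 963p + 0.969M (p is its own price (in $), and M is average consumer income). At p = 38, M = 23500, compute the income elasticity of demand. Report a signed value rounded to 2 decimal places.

At the given values, D = 35590 − 963(38) + 0.969(23500) = 21767.5.
∂D/∂M = 0.969.
E = (0.969) × (23500/21767.5) = 1.0461…

1.05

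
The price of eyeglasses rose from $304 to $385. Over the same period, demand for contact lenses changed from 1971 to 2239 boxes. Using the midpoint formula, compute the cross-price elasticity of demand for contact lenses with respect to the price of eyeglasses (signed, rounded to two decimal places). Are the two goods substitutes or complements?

0.54; substitutes

%ΔQ_{contact lenses} = (2239 − 1971)/avg = 268/2105 = 0.127315…
%ΔP_{eyeglasses} = (385 − 304)/avg = 81/344.5 = 0.235123…
E_cross = (268/2105) / (81/344.5) = 0.5414…
E_cross > 0 ⇒ the goods are substitutes.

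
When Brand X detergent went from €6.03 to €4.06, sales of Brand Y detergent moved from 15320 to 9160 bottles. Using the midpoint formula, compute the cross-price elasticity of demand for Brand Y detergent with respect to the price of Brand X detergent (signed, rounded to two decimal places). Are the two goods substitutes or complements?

1.29; substitutes

%ΔQ_{Brand Y detergent} = (9160 − 15320)/avg = -6160/12240 = -0.503267…
%ΔP_{Brand X detergent} = (4.06 − 6.03)/avg = -1.97/5.045 = -0.390485…
E_cross = (-6160/12240) / (-1.97/5.045) = 1.2888…
E_cross > 0 ⇒ the goods are substitutes.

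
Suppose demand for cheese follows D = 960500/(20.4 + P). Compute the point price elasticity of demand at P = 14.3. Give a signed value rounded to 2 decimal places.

dD/dP = −960500/(20.4 + P)² = -797.698. At P = 14.3, D = 27680.1.
Ed = (dD/dP)·(P/D) = (-797.698) × (14.3/27680.1) = -0.4121…

-0.41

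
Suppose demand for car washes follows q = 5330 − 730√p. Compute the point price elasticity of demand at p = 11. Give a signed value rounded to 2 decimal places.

dq/dp = −730/(2√p) = -110.052. At p = 11, q = 2908.86.
Ed = (dq/dp)·(p/q) = (-110.052) × (11/2908.86) = -0.4161…

-0.42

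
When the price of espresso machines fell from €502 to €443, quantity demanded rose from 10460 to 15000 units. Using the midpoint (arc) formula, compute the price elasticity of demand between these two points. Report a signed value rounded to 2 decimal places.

%ΔQ = (15000 − 10460) / [(10460 + 15000)/2] = 4540/12730 = 0.356637…
%ΔP = (443 − 502) / [(502 + 443)/2] = -59/472.5 = -0.124867…
Arc Ed = %ΔQ / %ΔP = (4540/12730) / (-59/472.5) = -2.8561…

-2.86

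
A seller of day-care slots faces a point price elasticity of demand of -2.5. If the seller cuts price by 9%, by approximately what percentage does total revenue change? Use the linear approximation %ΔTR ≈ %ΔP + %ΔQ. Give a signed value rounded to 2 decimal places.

%ΔQ ≈ Ed × %ΔP = (-2.5) × (-9%) = +22.5000%
%ΔTR ≈ %ΔP + %ΔQ = (-9%) + (+22.5000%) = +13.5000%

+13.50%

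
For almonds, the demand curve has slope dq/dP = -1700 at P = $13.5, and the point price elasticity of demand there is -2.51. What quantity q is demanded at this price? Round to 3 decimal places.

9143.426

Ed = (dq/dP)·(P/q) ⇒ q = (dq/dP)·P/Ed = (-1700)·13.5/(-2.51) = 9143.42629…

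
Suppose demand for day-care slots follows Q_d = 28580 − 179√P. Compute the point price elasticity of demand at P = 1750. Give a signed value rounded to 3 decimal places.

dQ_d/dP = −179/(2√P) = -2.13946. At P = 1750, Q_d = 21091.9.
Ed = (dQ_d/dP)·(P/Q_d) = (-2.13946) × (1750/21091.9) = -0.17751…

-0.178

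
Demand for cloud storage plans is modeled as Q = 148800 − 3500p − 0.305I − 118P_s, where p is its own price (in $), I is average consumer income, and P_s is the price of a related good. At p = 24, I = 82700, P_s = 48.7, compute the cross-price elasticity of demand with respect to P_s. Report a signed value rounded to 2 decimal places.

-0.17

At the given values, Q = 148800 − 3500(24) − 0.305(82700) − 118(48.7) = 33829.9.
∂Q/∂P_s = -118.
E = (-118) × (48.7/33829.9) = -0.1698…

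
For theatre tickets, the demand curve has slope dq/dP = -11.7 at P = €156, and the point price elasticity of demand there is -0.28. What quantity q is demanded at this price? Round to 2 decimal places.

Ed = (dq/dP)·(P/q) ⇒ q = (dq/dP)·P/Ed = (-11.7)·156/(-0.28) = 6518.5714…

6518.57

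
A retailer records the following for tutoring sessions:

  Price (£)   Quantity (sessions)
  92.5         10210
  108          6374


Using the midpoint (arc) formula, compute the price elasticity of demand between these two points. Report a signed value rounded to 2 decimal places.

-2.99

%ΔQ = (6374 − 10210) / [(10210 + 6374)/2] = -3836/8292 = -0.462614…
%ΔP = (108 − 92.5) / [(92.5 + 108)/2] = 15.5/100.25 = 0.154613…
Arc Ed = %ΔQ / %ΔP = (-3836/8292) / (15.5/100.25) = -2.9920…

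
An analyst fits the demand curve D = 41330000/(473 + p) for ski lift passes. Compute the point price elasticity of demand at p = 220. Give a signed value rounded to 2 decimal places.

-0.32

dD/dp = −41330000/(473 + p)² = -86.0595. At p = 220, D = 59639.2.
Ed = (dD/dp)·(p/D) = (-86.0595) × (220/59639.2) = -0.3174…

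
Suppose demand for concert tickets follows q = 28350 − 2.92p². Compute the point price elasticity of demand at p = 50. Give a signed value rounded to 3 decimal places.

-0.694

dq/dp = −2·2.92·p = -292. At p = 50, q = 21050.
Ed = (dq/dp)·(p/q) = (-292) × (50/21050) = -0.69358…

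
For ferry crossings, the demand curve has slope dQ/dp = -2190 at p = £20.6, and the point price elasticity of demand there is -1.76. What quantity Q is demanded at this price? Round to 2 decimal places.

25632.95

Ed = (dQ/dp)·(p/Q) ⇒ Q = (dQ/dp)·p/Ed = (-2190)·20.6/(-1.76) = 25632.9545…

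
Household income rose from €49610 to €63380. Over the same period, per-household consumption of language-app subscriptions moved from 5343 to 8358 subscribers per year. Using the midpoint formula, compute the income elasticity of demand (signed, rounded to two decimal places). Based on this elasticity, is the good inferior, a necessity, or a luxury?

1.81; luxury

%ΔQ = (8358 − 5343)/[( 5343 + 8358)/2] = 3015/6850.5 = 0.440113…
%ΔIncome = (63380 − 49610)/[( 49610 + 63380)/2] = 13770/56495 = 0.243738…
E_income = (3015/6850.5) / (13770/56495) = 1.8056…
E_income > 1 ⇒ normal good, luxury.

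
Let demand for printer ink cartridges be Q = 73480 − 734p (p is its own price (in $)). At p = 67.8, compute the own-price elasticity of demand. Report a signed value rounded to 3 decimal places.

-2.098

At the given values, Q = 73480 − 734(67.8) = 23714.8.
∂Q/∂p = −734.
E = (-734) × (67.8/23714.8) = -2.09848…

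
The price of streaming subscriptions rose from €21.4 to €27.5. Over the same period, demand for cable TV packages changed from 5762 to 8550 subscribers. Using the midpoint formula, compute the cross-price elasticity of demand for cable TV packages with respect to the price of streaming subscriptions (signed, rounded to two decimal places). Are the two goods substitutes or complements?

%ΔQ_{cable TV packages} = (8550 − 5762)/avg = 2788/7156 = 0.389603…
%ΔP_{streaming subscriptions} = (27.5 − 21.4)/avg = 6.1/24.45 = 0.249488…
E_cross = (2788/7156) / (6.1/24.45) = 1.5616…
E_cross > 0 ⇒ the goods are substitutes.

1.56; substitutes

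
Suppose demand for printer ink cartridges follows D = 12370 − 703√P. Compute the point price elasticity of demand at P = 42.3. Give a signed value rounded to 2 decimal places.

dD/dP = −703/(2√P) = -54.045. At P = 42.3, D = 7797.8.
Ed = (dD/dP)·(P/D) = (-54.045) × (42.3/7797.8) = -0.2931…

-0.29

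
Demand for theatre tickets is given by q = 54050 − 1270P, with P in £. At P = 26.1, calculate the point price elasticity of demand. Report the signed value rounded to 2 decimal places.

-1.59

dq/dP = −1270. At P = 26.1, q = 54050 − 1270(26.1) = 20903.
Ed = (dq/dP)·(P/q) = −1270 × (26.1/20903) = -1.5857…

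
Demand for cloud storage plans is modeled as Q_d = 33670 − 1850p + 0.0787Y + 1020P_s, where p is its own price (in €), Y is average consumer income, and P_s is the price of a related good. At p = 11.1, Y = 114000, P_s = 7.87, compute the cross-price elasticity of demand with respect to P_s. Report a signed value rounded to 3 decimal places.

At the given values, Q_d = 33670 − 1850(11.1) + 0.0787(114000) + 1020(7.87) = 30134.2.
∂Q_d/∂P_s = 1020.
E = (1020) × (7.87/30134.2) = 0.26638…

0.266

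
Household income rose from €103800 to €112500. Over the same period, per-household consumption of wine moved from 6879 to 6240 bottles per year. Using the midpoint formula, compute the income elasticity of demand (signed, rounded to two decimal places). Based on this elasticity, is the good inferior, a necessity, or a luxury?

%ΔQ = (6240 − 6879)/[( 6879 + 6240)/2] = -639/6559.5 = -0.097415…
%ΔIncome = (112500 − 103800)/[( 103800 + 112500)/2] = 8700/108150 = 0.080443…
E_income = (-639/6559.5) / (8700/108150) = -1.2109…
E_income < 0 ⇒ inferior good.

-1.21; inferior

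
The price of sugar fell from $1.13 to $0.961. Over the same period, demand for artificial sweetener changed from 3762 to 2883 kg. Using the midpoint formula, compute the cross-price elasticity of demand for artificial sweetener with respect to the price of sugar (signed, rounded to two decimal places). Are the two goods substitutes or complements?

%ΔQ_{artificial sweetener} = (2883 − 3762)/avg = -879/3322.5 = -0.264559…
%ΔP_{sugar} = (0.961 − 1.13)/avg = -0.169/1.0455 = -0.161645…
E_cross = (-879/3322.5) / (-0.169/1.0455) = 1.6366…
E_cross > 0 ⇒ the goods are substitutes.

1.64; substitutes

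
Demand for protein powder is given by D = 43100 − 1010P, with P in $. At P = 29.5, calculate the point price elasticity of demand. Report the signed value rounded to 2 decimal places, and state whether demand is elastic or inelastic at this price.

dD/dP = −1010. At P = 29.5, D = 43100 − 1010(29.5) = 13305.
Ed = (dD/dP)·(P/D) = −1010 × (29.5/13305) = -2.2393…
|Ed| = 2.24 > 1, so demand is elastic.

-2.24; elastic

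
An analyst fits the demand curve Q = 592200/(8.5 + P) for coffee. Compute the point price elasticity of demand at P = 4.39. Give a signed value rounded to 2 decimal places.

-0.34

dQ/dP = −592200/(8.5 + P)² = -3564.2. At P = 4.39, Q = 45942.6.
Ed = (dQ/dP)·(P/Q) = (-3564.2) × (4.39/45942.6) = -0.3405…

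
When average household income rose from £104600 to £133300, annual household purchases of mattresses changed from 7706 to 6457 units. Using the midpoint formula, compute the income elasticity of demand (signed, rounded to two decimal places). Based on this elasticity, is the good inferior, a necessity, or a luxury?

-0.73; inferior

%ΔQ = (6457 − 7706)/[( 7706 + 6457)/2] = -1249/7081.5 = -0.176375…
%ΔIncome = (133300 − 104600)/[( 104600 + 133300)/2] = 28700/118950 = 0.241277…
E_income = (-1249/7081.5) / (28700/118950) = -0.7310…
E_income < 0 ⇒ inferior good.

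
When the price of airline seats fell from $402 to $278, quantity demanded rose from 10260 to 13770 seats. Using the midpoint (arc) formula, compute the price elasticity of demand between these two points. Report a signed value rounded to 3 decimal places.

-0.801

%ΔQ = (13770 − 10260) / [(10260 + 13770)/2] = 3510/12015 = 0.292134…
%ΔP = (278 − 402) / [(402 + 278)/2] = -124/340 = -0.364705…
Arc Ed = %ΔQ / %ΔP = (3510/12015) / (-124/340) = -0.80101…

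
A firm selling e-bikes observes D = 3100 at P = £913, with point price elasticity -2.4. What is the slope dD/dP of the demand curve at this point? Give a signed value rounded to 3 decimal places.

-8.149

Ed = (dD/dP)·(P/D) ⇒ dD/dP = Ed·D/P = (-2.4)·3100/913 = -8.14895…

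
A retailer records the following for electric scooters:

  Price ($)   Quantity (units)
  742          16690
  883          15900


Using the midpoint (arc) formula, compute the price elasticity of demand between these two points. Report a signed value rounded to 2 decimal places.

-0.28

%ΔQ = (15900 − 16690) / [(16690 + 15900)/2] = -790/16295 = -0.048481…
%ΔP = (883 − 742) / [(742 + 883)/2] = 141/812.5 = 0.173538…
Arc Ed = %ΔQ / %ΔP = (-790/16295) / (141/812.5) = -0.2793…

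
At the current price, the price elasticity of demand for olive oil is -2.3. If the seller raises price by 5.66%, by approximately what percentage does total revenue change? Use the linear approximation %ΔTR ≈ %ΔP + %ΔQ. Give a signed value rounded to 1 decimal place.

%ΔQ ≈ Ed × %ΔP = (-2.3) × (+5.66%) = -13.0180%
%ΔTR ≈ %ΔP + %ΔQ = (+5.66%) + (-13.0180%) = -7.3580%

-7.4%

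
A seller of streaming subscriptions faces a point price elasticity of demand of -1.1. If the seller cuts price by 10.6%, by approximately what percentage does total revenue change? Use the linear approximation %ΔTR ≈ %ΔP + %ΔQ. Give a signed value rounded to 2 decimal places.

%ΔQ ≈ Ed × %ΔP = (-1.1) × (-10.6%) = +11.6600%
%ΔTR ≈ %ΔP + %ΔQ = (-10.6%) + (+11.6600%) = +1.0600%

+1.06%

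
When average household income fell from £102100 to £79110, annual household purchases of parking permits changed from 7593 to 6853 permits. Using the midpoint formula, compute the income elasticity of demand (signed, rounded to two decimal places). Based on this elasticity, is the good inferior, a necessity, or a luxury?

%ΔQ = (6853 − 7593)/[( 7593 + 6853)/2] = -740/7223 = -0.102450…
%ΔIncome = (79110 − 102100)/[( 102100 + 79110)/2] = -22990/90605 = -0.253738…
E_income = (-740/7223) / (-22990/90605) = 0.4037…
0 < E_income < 1 ⇒ normal good, necessity.

0.40; necessity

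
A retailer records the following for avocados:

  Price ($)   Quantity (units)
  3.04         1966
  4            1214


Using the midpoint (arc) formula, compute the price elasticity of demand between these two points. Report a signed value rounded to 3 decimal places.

-1.734

%ΔQ = (1214 − 1966) / [(1966 + 1214)/2] = -752/1590 = -0.472955…
%ΔP = (4 − 3.04) / [(3.04 + 4)/2] = 0.96/3.52 = 0.272727…
Arc Ed = %ΔQ / %ΔP = (-752/1590) / (0.96/3.52) = -1.73417…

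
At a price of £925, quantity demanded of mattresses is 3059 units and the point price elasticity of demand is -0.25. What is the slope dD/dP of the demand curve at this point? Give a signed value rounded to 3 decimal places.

Ed = (dD/dP)·(P/D) ⇒ dD/dP = Ed·D/P = (-0.25)·3059/925 = -0.82675…

-0.827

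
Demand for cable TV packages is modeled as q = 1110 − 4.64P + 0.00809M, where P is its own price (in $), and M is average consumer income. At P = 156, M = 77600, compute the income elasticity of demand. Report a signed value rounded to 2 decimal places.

0.62

At the given values, q = 1110 − 4.64(156) + 0.00809(77600) = 1013.944.
∂q/∂M = 0.00809.
E = (0.00809) × (77600/1013.944) = 0.6191…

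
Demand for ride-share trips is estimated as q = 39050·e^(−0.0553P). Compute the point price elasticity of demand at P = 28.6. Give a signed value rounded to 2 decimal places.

-1.58

dq/dP = −0.0553·q = -444.094. At P = 28.6, q = 8030.63.
Ed = (dq/dP)·(P/q) = (-444.094) × (28.6/8030.63) = -1.5815…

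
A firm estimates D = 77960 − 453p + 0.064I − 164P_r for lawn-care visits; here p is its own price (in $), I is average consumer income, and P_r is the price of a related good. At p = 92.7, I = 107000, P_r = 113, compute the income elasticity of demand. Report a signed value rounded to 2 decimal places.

0.28

At the given values, D = 77960 − 453(92.7) + 0.064(107000) − 164(113) = 24282.9.
∂D/∂I = 0.064.
E = (0.064) × (107000/24282.9) = 0.2820…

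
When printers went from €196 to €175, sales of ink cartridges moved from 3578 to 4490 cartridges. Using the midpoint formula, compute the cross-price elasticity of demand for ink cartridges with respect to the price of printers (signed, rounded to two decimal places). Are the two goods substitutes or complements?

-2.00; complements

%ΔQ_{ink cartridges} = (4490 − 3578)/avg = 912/4034 = 0.226078…
%ΔP_{printers} = (175 − 196)/avg = -21/185.5 = -0.113207…
E_cross = (912/4034) / (-21/185.5) = -1.9970…
E_cross < 0 ⇒ the goods are complements.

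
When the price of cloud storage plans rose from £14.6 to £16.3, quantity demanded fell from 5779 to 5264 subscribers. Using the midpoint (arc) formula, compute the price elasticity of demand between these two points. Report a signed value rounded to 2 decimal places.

%ΔQ = (5264 − 5779) / [(5779 + 5264)/2] = -515/5521.5 = -0.093271…
%ΔP = (16.3 − 14.6) / [(14.6 + 16.3)/2] = 1.7/15.45 = 0.110032…
Arc Ed = %ΔQ / %ΔP = (-515/5521.5) / (1.7/15.45) = -0.8476…

-0.85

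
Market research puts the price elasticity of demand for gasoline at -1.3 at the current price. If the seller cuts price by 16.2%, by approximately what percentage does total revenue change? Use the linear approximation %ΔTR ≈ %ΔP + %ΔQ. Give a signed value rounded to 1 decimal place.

%ΔQ ≈ Ed × %ΔP = (-1.3) × (-16.2%) = +21.0600%
%ΔTR ≈ %ΔP + %ΔQ = (-16.2%) + (+21.0600%) = +4.8600%

+4.9%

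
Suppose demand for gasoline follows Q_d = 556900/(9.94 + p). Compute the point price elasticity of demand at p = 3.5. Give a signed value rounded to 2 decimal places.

dQ_d/dp = −556900/(9.94 + p)² = -3083.04. At p = 3.5, Q_d = 41436.
Ed = (dQ_d/dp)·(p/Q_d) = (-3083.04) × (3.5/41436) = -0.2604…

-0.26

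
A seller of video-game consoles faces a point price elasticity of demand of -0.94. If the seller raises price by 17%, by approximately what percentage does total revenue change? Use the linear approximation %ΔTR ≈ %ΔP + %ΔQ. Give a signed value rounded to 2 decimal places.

+1.02%

%ΔQ ≈ Ed × %ΔP = (-0.94) × (+17%) = -15.9800%
%ΔTR ≈ %ΔP + %ΔQ = (+17%) + (-15.9800%) = +1.0200%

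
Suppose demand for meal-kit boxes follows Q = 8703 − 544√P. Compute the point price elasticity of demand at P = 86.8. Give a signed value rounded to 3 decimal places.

dQ/dP = −544/(2√P) = -29.195. At P = 86.8, Q = 3634.74.
Ed = (dQ/dP)·(P/Q) = (-29.195) × (86.8/3634.74) = -0.69719…

-0.697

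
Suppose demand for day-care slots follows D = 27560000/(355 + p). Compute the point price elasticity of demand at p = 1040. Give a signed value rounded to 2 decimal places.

-0.75

dD/dp = −27560000/(355 + p)² = -14.1622. At p = 1040, D = 19756.3.
Ed = (dD/dp)·(p/D) = (-14.1622) × (1040/19756.3) = -0.7455…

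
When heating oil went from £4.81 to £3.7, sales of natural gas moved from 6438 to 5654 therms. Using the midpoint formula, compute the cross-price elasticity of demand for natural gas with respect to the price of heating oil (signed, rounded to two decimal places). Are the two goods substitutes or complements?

%ΔQ_{natural gas} = (5654 − 6438)/avg = -784/6046 = -0.129672…
%ΔP_{heating oil} = (3.7 − 4.81)/avg = -1.11/4.255 = -0.260869…
E_cross = (-784/6046) / (-1.11/4.255) = 0.4970…
E_cross > 0 ⇒ the goods are substitutes.

0.50; substitutes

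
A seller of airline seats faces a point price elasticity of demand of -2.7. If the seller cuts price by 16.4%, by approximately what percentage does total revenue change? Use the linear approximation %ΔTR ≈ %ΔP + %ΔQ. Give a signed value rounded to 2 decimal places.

+27.88%

%ΔQ ≈ Ed × %ΔP = (-2.7) × (-16.4%) = +44.2800%
%ΔTR ≈ %ΔP + %ΔQ = (-16.4%) + (+44.2800%) = +27.8800%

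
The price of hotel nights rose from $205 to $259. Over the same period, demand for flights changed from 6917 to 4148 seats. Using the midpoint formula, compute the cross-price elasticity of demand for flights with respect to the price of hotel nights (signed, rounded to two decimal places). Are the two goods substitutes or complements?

%ΔQ_{flights} = (4148 − 6917)/avg = -2769/5532.5 = -0.500497…
%ΔP_{hotel nights} = (259 − 205)/avg = 54/232 = 0.232758…
E_cross = (-2769/5532.5) / (54/232) = -2.1502…
E_cross < 0 ⇒ the goods are complements.

-2.15; complements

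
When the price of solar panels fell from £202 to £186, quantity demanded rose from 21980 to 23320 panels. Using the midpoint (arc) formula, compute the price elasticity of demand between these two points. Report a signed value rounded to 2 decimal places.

%ΔQ = (23320 − 21980) / [(21980 + 23320)/2] = 1340/22650 = 0.059161…
%ΔP = (186 − 202) / [(202 + 186)/2] = -16/194 = -0.082474…
Arc Ed = %ΔQ / %ΔP = (1340/22650) / (-16/194) = -0.7173…

-0.72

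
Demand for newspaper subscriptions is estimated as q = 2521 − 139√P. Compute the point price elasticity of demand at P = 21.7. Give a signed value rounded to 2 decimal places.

-0.17

dq/dP = −139/(2√P) = -14.9195. At P = 21.7, q = 1873.49.
Ed = (dq/dP)·(P/q) = (-14.9195) × (21.7/1873.49) = -0.1728…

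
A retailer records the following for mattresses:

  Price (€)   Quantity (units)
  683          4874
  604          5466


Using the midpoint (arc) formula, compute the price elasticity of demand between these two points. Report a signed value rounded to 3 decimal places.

%ΔQ = (5466 − 4874) / [(4874 + 5466)/2] = 592/5170 = 0.114506…
%ΔP = (604 − 683) / [(683 + 604)/2] = -79/643.5 = -0.122766…
Arc Ed = %ΔQ / %ΔP = (592/5170) / (-79/643.5) = -0.93272…

-0.933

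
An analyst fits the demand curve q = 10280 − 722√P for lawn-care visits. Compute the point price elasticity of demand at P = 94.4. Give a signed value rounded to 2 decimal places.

-1.07

dq/dP = −722/(2√P) = -37.1553. At P = 94.4, q = 3265.07.
Ed = (dq/dP)·(P/q) = (-37.1553) × (94.4/3265.07) = -1.0742…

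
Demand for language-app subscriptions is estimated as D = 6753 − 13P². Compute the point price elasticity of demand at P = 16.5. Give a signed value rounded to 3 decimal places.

-2.203

dD/dP = −2·13·P = -429. At P = 16.5, D = 3213.75.
Ed = (dD/dP)·(P/D) = (-429) × (16.5/3213.75) = -2.20256…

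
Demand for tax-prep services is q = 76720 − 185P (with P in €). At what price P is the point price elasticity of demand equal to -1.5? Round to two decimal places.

Ed = −185P/(76720 − 185P). Set this equal to -1.5:
185P = 1.5·(76720 − 185P) ⇒ 185P(1 + 1.5) = 1.5·76720
P = 1.5·76720 / (185·2.5) = 248.8216…

248.82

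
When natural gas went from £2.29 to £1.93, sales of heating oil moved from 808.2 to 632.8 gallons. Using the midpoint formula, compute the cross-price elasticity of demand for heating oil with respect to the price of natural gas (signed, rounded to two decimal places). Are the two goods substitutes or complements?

%ΔQ_{heating oil} = (632.8 − 808.2)/avg = -175.4/720.5 = -0.243442…
%ΔP_{natural gas} = (1.93 − 2.29)/avg = -0.36/2.11 = -0.170616…
E_cross = (-175.4/720.5) / (-0.36/2.11) = 1.4268…
E_cross > 0 ⇒ the goods are substitutes.

1.43; substitutes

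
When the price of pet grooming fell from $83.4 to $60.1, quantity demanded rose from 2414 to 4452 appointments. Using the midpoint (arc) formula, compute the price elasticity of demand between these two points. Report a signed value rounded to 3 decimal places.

%ΔQ = (4452 − 2414) / [(2414 + 4452)/2] = 2038/3433 = 0.593649…
%ΔP = (60.1 − 83.4) / [(83.4 + 60.1)/2] = -23.3/71.75 = -0.324738…
Arc Ed = %ΔQ / %ΔP = (2038/3433) / (-23.3/71.75) = -1.82808…

-1.828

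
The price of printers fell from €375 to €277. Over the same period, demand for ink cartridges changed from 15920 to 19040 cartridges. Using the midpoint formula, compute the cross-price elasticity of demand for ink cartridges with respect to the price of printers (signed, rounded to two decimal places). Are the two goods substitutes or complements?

-0.59; complements

%ΔQ_{ink cartridges} = (19040 − 15920)/avg = 3120/17480 = 0.178489…
%ΔP_{printers} = (277 − 375)/avg = -98/326 = -0.300613…
E_cross = (3120/17480) / (-98/326) = -0.5937…
E_cross < 0 ⇒ the goods are complements.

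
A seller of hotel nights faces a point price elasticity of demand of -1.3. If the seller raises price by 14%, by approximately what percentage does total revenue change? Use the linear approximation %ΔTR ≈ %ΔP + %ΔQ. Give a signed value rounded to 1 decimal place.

%ΔQ ≈ Ed × %ΔP = (-1.3) × (+14%) = -18.2000%
%ΔTR ≈ %ΔP + %ΔQ = (+14%) + (-18.2000%) = -4.2000%

-4.2%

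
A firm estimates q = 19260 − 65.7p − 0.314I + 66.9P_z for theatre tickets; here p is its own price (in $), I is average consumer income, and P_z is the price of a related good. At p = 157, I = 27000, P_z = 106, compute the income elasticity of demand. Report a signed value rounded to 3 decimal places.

-1.122

At the given values, q = 19260 − 65.7(157) − 0.314(27000) + 66.9(106) = 7558.5.
∂q/∂I = -0.314.
E = (-0.314) × (27000/7558.5) = -1.12165…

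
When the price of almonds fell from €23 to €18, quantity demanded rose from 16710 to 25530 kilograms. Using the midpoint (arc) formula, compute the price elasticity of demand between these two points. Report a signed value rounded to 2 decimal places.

-1.71

%ΔQ = (25530 − 16710) / [(16710 + 25530)/2] = 8820/21120 = 0.417613…
%ΔP = (18 − 23) / [(23 + 18)/2] = -5/20.5 = -0.243902…
Arc Ed = %ΔQ / %ΔP = (8820/21120) / (-5/20.5) = -1.7122…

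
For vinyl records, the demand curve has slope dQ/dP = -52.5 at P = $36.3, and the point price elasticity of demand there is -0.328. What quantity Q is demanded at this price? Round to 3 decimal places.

5810.213

Ed = (dQ/dP)·(P/Q) ⇒ Q = (dQ/dP)·P/Ed = (-52.5)·36.3/(-0.328) = 5810.21341…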